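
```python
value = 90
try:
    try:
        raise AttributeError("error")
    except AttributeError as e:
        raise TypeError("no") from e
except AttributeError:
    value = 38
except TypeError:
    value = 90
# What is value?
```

Step-by-step execution trace:
1. Inner try raises AttributeError; inner `except AttributeError as e` catches it.
2. `raise TypeError(...) from e` raises TypeError (AttributeError is attached as __cause__, but only TypeError is active).
3. Outer `except AttributeError` does not match TypeError; skipped.
4. Outer `except TypeError` matches → value = 90.
Result: 90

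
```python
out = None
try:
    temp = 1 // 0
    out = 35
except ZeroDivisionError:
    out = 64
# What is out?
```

Step-by-step execution trace:
1. `temp = 1 // 0` raises ZeroDivisionError.
2. `out = 35` is not reached.
3. `except ZeroDivisionError` matches → out = 64.
Result: 64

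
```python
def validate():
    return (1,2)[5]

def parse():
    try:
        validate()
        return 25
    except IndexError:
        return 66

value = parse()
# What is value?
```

Step-by-step execution trace:
1. `parse()` calls `validate()`.
2. `validate()` evaluates `(1,2)[5]`, which raises IndexError; it propagates to the caller.
3. `return 25` is not reached.
4. `except IndexError` in parse matches → returns 66.
5. value = 66.
Result: 66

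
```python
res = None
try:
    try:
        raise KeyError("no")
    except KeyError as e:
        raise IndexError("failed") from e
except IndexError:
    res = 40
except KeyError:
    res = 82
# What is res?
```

Step-by-step execution trace:
1. Inner try raises KeyError; inner `except KeyError as e` catches it.
2. `raise IndexError(...) from e` raises IndexError (KeyError is attached as __cause__, but only IndexError is active).
3. Outer `except IndexError` matches → res = 40.
4. `except KeyError` is not reached.
Result: 40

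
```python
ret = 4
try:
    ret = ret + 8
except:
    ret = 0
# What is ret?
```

Step-by-step execution trace:
1. ret starts at 4.
2. try: `ret = ret + 8` → ret = 12. No exception raised.
3. `except` is skipped.
Result: 12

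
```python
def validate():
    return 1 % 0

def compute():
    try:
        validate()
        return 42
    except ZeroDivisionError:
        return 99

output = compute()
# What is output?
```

Step-by-step execution trace:
1. `compute()` calls `validate()`.
2. `validate()` evaluates `1 % 0`, which raises ZeroDivisionError; it propagates to the caller.
3. `return 42` is not reached.
4. `except ZeroDivisionError` in compute matches → returns 99.
5. output = 99.
Result: 99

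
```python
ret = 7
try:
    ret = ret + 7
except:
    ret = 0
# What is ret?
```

Step-by-step execution trace:
1. ret starts at 7.
2. try: `ret = ret + 7` → ret = 14. No exception raised.
3. `except` is skipped.
Result: 14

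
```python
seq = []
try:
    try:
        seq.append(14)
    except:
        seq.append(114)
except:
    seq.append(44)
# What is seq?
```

Step-by-step execution trace:
1. Inner try: `seq.append(14)` → seq = [14]. No exception raised.
2. Inner `except` is skipped.
3. Inner try completes normally; outer `except` is skipped.
Result: [14]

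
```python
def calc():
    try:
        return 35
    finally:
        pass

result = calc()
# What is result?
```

Step-by-step execution trace:
1. `calc()` enters try: `return 35` sets pending return value 35.
2. Before returning, `finally: pass` runs (no effect).
3. calc() returns 35 → result = 35.
Result: 35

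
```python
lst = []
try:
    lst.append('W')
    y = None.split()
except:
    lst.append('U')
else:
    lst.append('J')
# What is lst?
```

Step-by-step execution trace:
1. try: `lst.append('W')` → lst = ['W'].
2. `y = None.split()` raises AttributeError.
3. bare `except` matches → `lst.append('U')` → lst = ['W', 'U'].
4. `else` is skipped (an exception was raised).
Result: ['W', 'U']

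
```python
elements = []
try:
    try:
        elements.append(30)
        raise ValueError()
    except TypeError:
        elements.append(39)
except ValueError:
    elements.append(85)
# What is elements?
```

Step-by-step execution trace:
1. Inner try: `elements.append(30)` → elements = [30].
2. `raise ValueError()` raises ValueError.
3. Inner `except TypeError` does not match ValueError; exception propagates to outer try.
4. Outer `except ValueError` matches → `elements.append(85)` → elements = [30, 85].
Result: [30, 85]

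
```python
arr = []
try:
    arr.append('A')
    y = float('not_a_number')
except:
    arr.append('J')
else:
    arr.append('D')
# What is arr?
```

Step-by-step execution trace:
1. try: `arr.append('A')` → arr = ['A'].
2. `y = float('not_a_number')` raises ValueError.
3. bare `except` matches → `arr.append('J')` → arr = ['A', 'J'].
4. `else` is skipped (an exception was raised).
Result: ['A', 'J']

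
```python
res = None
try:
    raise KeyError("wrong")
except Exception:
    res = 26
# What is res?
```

Step-by-step execution trace:
1. `raise KeyError(...)` raises KeyError.
2. `except Exception` matches (KeyError is a subclass of Exception) → res = 26.
Result: 26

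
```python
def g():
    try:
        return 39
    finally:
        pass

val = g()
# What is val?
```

Step-by-step execution trace:
1. `g()` enters try: `return 39` sets pending return value 39.
2. Before returning, `finally: pass` runs (no effect).
3. g() returns 39 → val = 39.
Result: 39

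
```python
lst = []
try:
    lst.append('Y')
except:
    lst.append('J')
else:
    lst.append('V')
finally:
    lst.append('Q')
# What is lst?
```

Step-by-step execution trace:
1. try: `lst.append('Y')` → lst = ['Y']. No exception raised.
2. `except` is skipped.
3. `else` runs: `lst.append('V')` → lst = ['Y', 'V'].
4. `finally` always runs: `lst.append('Q')` → lst = ['Y', 'V', 'Q'].
Result: ['Y', 'V', 'Q']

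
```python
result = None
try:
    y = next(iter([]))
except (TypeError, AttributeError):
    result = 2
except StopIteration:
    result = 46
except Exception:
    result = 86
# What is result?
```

Step-by-step execution trace:
1. `y = next(iter([]))` raises StopIteration.
2. `except (TypeError, AttributeError)` does not match StopIteration; skipped.
3. `except StopIteration` matches (exact type match) → result = 46.
4. `except Exception` is not reached.
Result: 46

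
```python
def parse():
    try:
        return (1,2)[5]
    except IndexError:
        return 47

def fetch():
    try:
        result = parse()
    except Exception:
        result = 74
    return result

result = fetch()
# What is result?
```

Step-by-step execution trace:
1. `fetch()` calls `parse()`.
2. In parse: `(1,2)[5]` raises IndexError; `except IndexError` catches it → returns 47.
3. In fetch: `result = parse()` → result = 47. No exception reaches fetch.
4. `except Exception` is skipped; fetch returns 47.
5. result = 47.
Result: 47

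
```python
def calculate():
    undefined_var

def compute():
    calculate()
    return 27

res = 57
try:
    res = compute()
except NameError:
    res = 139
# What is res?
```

Step-by-step execution trace:
1. res starts at 57.
2. try: `compute()` calls `calculate()`.
3. `calculate()` evaluates `undefined_var`, which raises NameError; it propagates through compute (uncaught).
4. `return 27` in compute is not reached; the assignment to res does not complete.
5. `except NameError` matches → res = 139.
Result: 139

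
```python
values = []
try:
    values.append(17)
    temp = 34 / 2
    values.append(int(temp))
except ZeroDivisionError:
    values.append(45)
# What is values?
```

Step-by-step execution trace:
1. try: `values.append(17)` → values = [17].
2. `temp = 34 / 2` → temp = 17.0. No exception raised.
3. `values.append(int(temp))` → values = [17, 17].
4. `except ZeroDivisionError` is skipped (no exception was raised).
Result: [17, 17]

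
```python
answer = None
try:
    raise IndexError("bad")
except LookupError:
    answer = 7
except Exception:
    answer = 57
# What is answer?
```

Step-by-step execution trace:
1. `raise IndexError(...)` raises IndexError.
2. `except LookupError` matches (IndexError is a subclass of LookupError) → answer = 7.
3. `except Exception` is not reached.
Result: 7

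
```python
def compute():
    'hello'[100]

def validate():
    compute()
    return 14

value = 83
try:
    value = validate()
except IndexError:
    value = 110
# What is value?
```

Step-by-step execution trace:
1. value starts at 83.
2. try: `validate()` calls `compute()`.
3. `compute()` evaluates `'hello'[100]`, which raises IndexError; it propagates through validate (uncaught).
4. `return 14` in validate is not reached; the assignment to value does not complete.
5. `except IndexError` matches → value = 110.
Result: 110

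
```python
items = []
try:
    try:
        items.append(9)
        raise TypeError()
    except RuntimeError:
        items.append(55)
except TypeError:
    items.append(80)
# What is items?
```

Step-by-step execution trace:
1. Inner try: `items.append(9)` → items = [9].
2. `raise TypeError()` raises TypeError.
3. Inner `except RuntimeError` does not match TypeError; exception propagates to outer try.
4. Outer `except TypeError` matches → `items.append(80)` → items = [9, 80].
Result: [9, 80]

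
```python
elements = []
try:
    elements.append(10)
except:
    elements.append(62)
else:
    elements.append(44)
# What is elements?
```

Step-by-step execution trace:
1. try: `elements.append(10)` → elements = [10]. No exception raised.
2. `except` is skipped.
3. `else` runs (try completed without exception): `elements.append(44)` → elements = [10, 44].
Result: [10, 44]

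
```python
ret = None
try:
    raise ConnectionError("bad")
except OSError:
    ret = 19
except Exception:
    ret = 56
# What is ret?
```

Step-by-step execution trace:
1. `raise ConnectionError(...)` raises ConnectionError.
2. `except OSError` matches (ConnectionError is a subclass of OSError) → ret = 19.
3. `except Exception` is not reached.
Result: 19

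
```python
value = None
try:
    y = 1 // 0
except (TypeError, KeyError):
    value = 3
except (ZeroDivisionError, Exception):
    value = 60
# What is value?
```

Step-by-step execution trace:
1. `y = 1 // 0` raises ZeroDivisionError.
2. `except (TypeError, KeyError)` does not match ZeroDivisionError; skipped.
3. `except (ZeroDivisionError, Exception)` matches (ZeroDivisionError is in the tuple) → value = 60.
Result: 60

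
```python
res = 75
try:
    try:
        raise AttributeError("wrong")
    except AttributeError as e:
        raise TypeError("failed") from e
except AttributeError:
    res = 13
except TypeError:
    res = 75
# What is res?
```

Step-by-step execution trace:
1. Inner try raises AttributeError; inner `except AttributeError as e` catches it.
2. `raise TypeError(...) from e` raises TypeError (AttributeError is attached as __cause__, but only TypeError is active).
3. Outer `except AttributeError` does not match TypeError; skipped.
4. Outer `except TypeError` matches → res = 75.
Result: 75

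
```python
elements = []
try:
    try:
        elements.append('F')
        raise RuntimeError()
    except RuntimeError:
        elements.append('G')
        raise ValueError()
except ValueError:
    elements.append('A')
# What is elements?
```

Step-by-step execution trace:
1. Inner try: `elements.append('F')` → elements = ['F'].
2. `raise RuntimeError()` raises RuntimeError.
3. Inner `except RuntimeError` matches → `elements.append('G')` → elements = ['F', 'G'].
4. `raise ValueError()` raises ValueError; propagates to outer try.
5. Outer `except ValueError` matches → `elements.append('A')` → elements = ['F', 'G', 'A'].
Result: ['F', 'G', 'A']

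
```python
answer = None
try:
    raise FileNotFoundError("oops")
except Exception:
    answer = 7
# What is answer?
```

Step-by-step execution trace:
1. `raise FileNotFoundError(...)` raises FileNotFoundError.
2. `except Exception` matches (FileNotFoundError is a subclass of Exception) → answer = 7.
Result: 7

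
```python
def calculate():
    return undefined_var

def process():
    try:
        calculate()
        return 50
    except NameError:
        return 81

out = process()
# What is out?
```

Step-by-step execution trace:
1. `process()` calls `calculate()`.
2. `calculate()` evaluates `undefined_var`, which raises NameError; it propagates to the caller.
3. `return 50` is not reached.
4. `except NameError` in process matches → returns 81.
5. out = 81.
Result: 81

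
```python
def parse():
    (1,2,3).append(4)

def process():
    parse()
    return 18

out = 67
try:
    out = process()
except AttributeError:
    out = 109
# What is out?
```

Step-by-step execution trace:
1. out starts at 67.
2. try: `process()` calls `parse()`.
3. `parse()` evaluates `(1,2,3).append(4)`, which raises AttributeError; it propagates through process (uncaught).
4. `return 18` in process is not reached; the assignment to out does not complete.
5. `except AttributeError` matches → out = 109.
Result: 109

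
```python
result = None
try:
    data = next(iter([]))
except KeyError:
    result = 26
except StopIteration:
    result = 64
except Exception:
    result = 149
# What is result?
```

Step-by-step execution trace:
1. `data = next(iter([]))` raises StopIteration.
2. `except KeyError` does not match StopIteration; skipped.
3. `except StopIteration` matches → result = 64.
4. Remaining except clauses are skipped.
Result: 64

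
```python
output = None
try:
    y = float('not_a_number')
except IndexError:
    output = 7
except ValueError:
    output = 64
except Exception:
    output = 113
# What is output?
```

Step-by-step execution trace:
1. `y = float('not_a_number')` raises ValueError.
2. `except IndexError` does not match ValueError; skipped.
3. `except ValueError` matches → output = 64.
4. Remaining except clauses are skipped.
Result: 64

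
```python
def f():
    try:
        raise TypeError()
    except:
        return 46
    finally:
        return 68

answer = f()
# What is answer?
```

Step-by-step execution trace:
1. `f()` enters try: `raise TypeError()` raises TypeError.
2. bare `except` matches → `return 46` sets pending return value 46.
3. Before returning, `finally: return 68` runs and overrides the pending return.
4. f() returns 68 → answer = 68.
Result: 68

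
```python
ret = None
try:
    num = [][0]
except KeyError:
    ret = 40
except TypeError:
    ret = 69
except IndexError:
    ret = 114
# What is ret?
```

Step-by-step execution trace:
1. `num = [][0]` raises IndexError.
2. `except KeyError` does not match IndexError; skipped.
3. `except TypeError` does not match IndexError; skipped.
4. `except IndexError` matches → ret = 114.
Result: 114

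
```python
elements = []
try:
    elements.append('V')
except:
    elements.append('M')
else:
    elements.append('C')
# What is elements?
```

Step-by-step execution trace:
1. try: `elements.append('V')` → elements = ['V']. No exception raised.
2. `except` is skipped.
3. `else` runs (try completed without exception): `elements.append('C')` → elements = ['V', 'C'].
Result: ['V', 'C']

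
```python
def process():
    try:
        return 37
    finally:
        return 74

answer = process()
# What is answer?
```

Step-by-step execution trace:
1. `process()` enters try: `return 37` sets pending return value 37.
2. Before returning, `finally: return 74` runs and overrides the pending return.
3. process() returns 74 → answer = 74.
Result: 74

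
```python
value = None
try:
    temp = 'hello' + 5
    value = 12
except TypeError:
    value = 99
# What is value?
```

Step-by-step execution trace:
1. `temp = 'hello' + 5` raises TypeError.
2. `value = 12` is not reached.
3. `except TypeError` matches → value = 99.
Result: 99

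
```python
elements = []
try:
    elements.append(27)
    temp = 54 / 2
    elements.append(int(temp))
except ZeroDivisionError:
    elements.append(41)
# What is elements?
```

Step-by-step execution trace:
1. try: `elements.append(27)` → elements = [27].
2. `temp = 54 / 2` → temp = 27.0. No exception raised.
3. `elements.append(int(temp))` → elements = [27, 27].
4. `except ZeroDivisionError` is skipped (no exception was raised).
Result: [27, 27]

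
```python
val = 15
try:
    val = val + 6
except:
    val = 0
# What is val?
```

Step-by-step execution trace:
1. val starts at 15.
2. try: `val = val + 6` → val = 21. No exception raised.
3. `except` is skipped.
Result: 21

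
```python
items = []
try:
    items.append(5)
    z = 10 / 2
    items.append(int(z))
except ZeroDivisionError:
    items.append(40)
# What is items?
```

Step-by-step execution trace:
1. try: `items.append(5)` → items = [5].
2. `z = 10 / 2` → z = 5.0. No exception raised.
3. `items.append(int(z))` → items = [5, 5].
4. `except ZeroDivisionError` is skipped (no exception was raised).
Result: [5, 5]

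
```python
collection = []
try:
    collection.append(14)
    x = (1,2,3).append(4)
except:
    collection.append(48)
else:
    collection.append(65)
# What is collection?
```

Step-by-step execution trace:
1. try: `collection.append(14)` → collection = [14].
2. `x = (1,2,3).append(4)` raises AttributeError.
3. bare `except` matches → `collection.append(48)` → collection = [14, 48].
4. `else` is skipped (an exception was raised).
Result: [14, 48]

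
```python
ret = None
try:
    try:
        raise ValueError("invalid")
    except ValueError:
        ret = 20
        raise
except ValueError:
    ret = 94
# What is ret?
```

Step-by-step execution trace:
1. Inner try: `raise ValueError("invalid")` raises ValueError.
2. Inner `except ValueError` matches → ret = 20.
3. bare `raise` re-raises the same ValueError.
4. Outer `except ValueError` matches → ret = 94.
Result: 94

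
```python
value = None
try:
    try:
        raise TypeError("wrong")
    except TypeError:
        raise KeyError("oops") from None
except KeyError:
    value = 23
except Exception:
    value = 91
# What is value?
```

Step-by-step execution trace:
1. Inner try raises TypeError; inner `except TypeError` catches it.
2. `raise KeyError(...) from None` raises KeyError (from None suppresses __context__, but the active exception is still KeyError).
3. Outer `except KeyError` matches → value = 23.
4. `except Exception` is not reached.
Result: 23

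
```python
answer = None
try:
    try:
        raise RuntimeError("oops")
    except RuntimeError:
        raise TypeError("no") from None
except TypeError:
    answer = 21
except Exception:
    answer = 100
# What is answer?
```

Step-by-step execution trace:
1. Inner try raises RuntimeError; inner `except RuntimeError` catches it.
2. `raise TypeError(...) from None` raises TypeError (from None suppresses __context__, but the active exception is still TypeError).
3. Outer `except TypeError` matches → answer = 21.
4. `except Exception` is not reached.
Result: 21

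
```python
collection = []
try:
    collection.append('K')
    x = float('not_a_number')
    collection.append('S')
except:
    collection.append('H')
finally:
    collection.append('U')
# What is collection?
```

Step-by-step execution trace:
1. try: `collection.append('K')` → collection = ['K'].
2. `x = float('not_a_number')` raises ValueError; `collection.append('S')` is not reached.
3. bare `except` matches → `collection.append('H')` → collection = ['K', 'H'].
4. finally always runs: `collection.append('U')` → collection = ['K', 'H', 'U'].
Result: ['K', 'H', 'U']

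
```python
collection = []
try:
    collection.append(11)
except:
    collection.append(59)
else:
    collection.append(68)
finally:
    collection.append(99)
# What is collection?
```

Step-by-step execution trace:
1. try: `collection.append(11)` → collection = [11]. No exception raised.
2. `except` is skipped.
3. `else` runs: `collection.append(68)` → collection = [11, 68].
4. `finally` always runs: `collection.append(99)` → collection = [11, 68, 99].
Result: [11, 68, 99]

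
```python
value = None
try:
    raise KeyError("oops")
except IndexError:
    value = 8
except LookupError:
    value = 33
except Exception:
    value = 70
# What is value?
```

Step-by-step execution trace:
1. `raise KeyError(...)` raises KeyError.
2. `except IndexError` does not match (KeyError is not a subclass of IndexError); skipped.
3. `except LookupError` matches (KeyError is a subclass of LookupError) → value = 33.
4. `except Exception` is not reached.
Result: 33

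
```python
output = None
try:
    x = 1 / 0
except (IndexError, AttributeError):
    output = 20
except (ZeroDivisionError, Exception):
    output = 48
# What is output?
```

Step-by-step execution trace:
1. `x = 1 / 0` raises ZeroDivisionError.
2. `except (IndexError, AttributeError)` does not match ZeroDivisionError; skipped.
3. `except (ZeroDivisionError, Exception)` matches (ZeroDivisionError is in the tuple) → output = 48.
Result: 48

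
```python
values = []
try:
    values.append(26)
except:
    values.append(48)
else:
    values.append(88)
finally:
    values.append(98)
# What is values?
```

Step-by-step execution trace:
1. try: `values.append(26)` → values = [26]. No exception raised.
2. `except` is skipped.
3. `else` runs: `values.append(88)` → values = [26, 88].
4. `finally` always runs: `values.append(98)` → values = [26, 88, 98].
Result: [26, 88, 98]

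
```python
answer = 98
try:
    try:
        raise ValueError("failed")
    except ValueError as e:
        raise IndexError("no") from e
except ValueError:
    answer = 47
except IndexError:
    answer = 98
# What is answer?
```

Step-by-step execution trace:
1. Inner try raises ValueError; inner `except ValueError as e` catches it.
2. `raise IndexError(...) from e` raises IndexError (ValueError is attached as __cause__, but only IndexError is active).
3. Outer `except ValueError` does not match IndexError; skipped.
4. Outer `except IndexError` matches → answer = 98.
Result: 98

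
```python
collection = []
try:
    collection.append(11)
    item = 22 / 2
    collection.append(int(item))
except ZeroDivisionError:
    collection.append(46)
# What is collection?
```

Step-by-step execution trace:
1. try: `collection.append(11)` → collection = [11].
2. `item = 22 / 2` → item = 11.0. No exception raised.
3. `collection.append(int(item))` → collection = [11, 11].
4. `except ZeroDivisionError` is skipped (no exception was raised).
Result: [11, 11]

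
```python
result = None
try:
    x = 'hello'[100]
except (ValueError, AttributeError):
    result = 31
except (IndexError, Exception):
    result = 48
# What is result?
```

Step-by-step execution trace:
1. `x = 'hello'[100]` raises IndexError.
2. `except (ValueError, AttributeError)` does not match IndexError; skipped.
3. `except (IndexError, Exception)` matches (IndexError is in the tuple) → result = 48.
Result: 48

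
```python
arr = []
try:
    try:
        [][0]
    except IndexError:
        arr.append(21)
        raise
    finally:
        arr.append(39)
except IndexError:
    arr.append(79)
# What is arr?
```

Step-by-step execution trace:
1. Inner try: `[][0]` raises IndexError.
2. Inner `except IndexError` matches → `arr.append(21)` → arr = [21].
3. bare `raise` re-raises IndexError.
4. Inner `finally` runs during unwinding: `arr.append(39)` → arr = [21, 39].
5. Outer `except IndexError` matches → `arr.append(79)` → arr = [21, 39, 79].
Result: [21, 39, 79]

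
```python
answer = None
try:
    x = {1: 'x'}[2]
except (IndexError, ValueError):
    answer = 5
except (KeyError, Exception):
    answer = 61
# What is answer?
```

Step-by-step execution trace:
1. `x = {1: 'x'}[2]` raises KeyError.
2. `except (IndexError, ValueError)` does not match KeyError; skipped.
3. `except (KeyError, Exception)` matches (KeyError is in the tuple) → answer = 61.
Result: 61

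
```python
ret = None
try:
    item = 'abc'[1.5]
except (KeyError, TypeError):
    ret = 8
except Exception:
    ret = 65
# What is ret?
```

Step-by-step execution trace:
1. `item = 'abc'[1.5]` raises TypeError.
2. `except (KeyError, TypeError)` matches (TypeError is in the tuple) → ret = 8.
3. `except Exception` is not reached.
Result: 8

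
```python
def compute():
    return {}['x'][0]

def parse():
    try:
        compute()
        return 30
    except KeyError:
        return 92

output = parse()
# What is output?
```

Step-by-step execution trace:
1. `parse()` calls `compute()`.
2. `compute()` evaluates `{}['x'][0]`, which raises KeyError; it propagates to the caller.
3. `return 30` is not reached.
4. `except KeyError` in parse matches → returns 92.
5. output = 92.
Result: 92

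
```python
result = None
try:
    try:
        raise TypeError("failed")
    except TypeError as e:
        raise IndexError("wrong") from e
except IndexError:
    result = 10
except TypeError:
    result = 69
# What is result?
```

Step-by-step execution trace:
1. Inner try raises TypeError; inner `except TypeError as e` catches it.
2. `raise IndexError(...) from e` raises IndexError (TypeError is attached as __cause__, but only IndexError is active).
3. Outer `except IndexError` matches → result = 10.
4. `except TypeError` is not reached.
Result: 10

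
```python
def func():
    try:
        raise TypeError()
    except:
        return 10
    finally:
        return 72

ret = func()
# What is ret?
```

Step-by-step execution trace:
1. `func()` enters try: `raise TypeError()` raises TypeError.
2. bare `except` matches → `return 10` sets pending return value 10.
3. Before returning, `finally: return 72` runs and overrides the pending return.
4. func() returns 72 → ret = 72.
Result: 72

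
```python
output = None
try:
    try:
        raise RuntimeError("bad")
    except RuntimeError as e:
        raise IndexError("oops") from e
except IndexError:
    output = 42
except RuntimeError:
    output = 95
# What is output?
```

Step-by-step execution trace:
1. Inner try raises RuntimeError; inner `except RuntimeError as e` catches it.
2. `raise IndexError(...) from e` raises IndexError (RuntimeError is attached as __cause__, but only IndexError is active).
3. Outer `except IndexError` matches → output = 42.
4. `except RuntimeError` is not reached.
Result: 42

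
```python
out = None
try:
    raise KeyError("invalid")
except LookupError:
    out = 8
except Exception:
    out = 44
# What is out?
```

Step-by-step execution trace:
1. `raise KeyError(...)` raises KeyError.
2. `except LookupError` matches (KeyError is a subclass of LookupError) → out = 8.
3. `except Exception` is not reached.
Result: 8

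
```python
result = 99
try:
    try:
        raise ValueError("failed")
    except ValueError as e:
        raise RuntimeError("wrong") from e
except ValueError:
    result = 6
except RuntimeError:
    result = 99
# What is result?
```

Step-by-step execution trace:
1. Inner try raises ValueError; inner `except ValueError as e` catches it.
2. `raise RuntimeError(...) from e` raises RuntimeError (ValueError is attached as __cause__, but only RuntimeError is active).
3. Outer `except ValueError` does not match RuntimeError; skipped.
4. Outer `except RuntimeError` matches → result = 99.
Result: 99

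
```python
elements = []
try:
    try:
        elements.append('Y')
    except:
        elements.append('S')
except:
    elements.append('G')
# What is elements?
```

Step-by-step execution trace:
1. Inner try: `elements.append('Y')` → elements = ['Y']. No exception raised.
2. Inner `except` is skipped.
3. Inner try completes normally; outer `except` is skipped.
Result: ['Y']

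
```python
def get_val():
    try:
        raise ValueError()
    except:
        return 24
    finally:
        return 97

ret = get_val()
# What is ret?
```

Step-by-step execution trace:
1. `get_val()` enters try: `raise ValueError()` raises ValueError.
2. bare `except` matches → `return 24` sets pending return value 24.
3. Before returning, `finally: return 97` runs and overrides the pending return.
4. get_val() returns 97 → ret = 97.
Result: 97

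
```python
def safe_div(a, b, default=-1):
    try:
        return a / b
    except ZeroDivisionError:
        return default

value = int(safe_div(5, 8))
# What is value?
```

Step-by-step execution trace:
1. `safe_div(5, 8)` enters try: `return 5 / 8` → returns 0.625. No exception raised.
2. `except ZeroDivisionError` is skipped.
3. `int(0.625)` → 0 → value = 0.
Result: 0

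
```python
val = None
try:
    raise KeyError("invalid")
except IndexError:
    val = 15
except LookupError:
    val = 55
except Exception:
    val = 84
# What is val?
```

Step-by-step execution trace:
1. `raise KeyError(...)` raises KeyError.
2. `except IndexError` does not match (KeyError is not a subclass of IndexError); skipped.
3. `except LookupError` matches (KeyError is a subclass of LookupError) → val = 55.
4. `except Exception` is not reached.
Result: 55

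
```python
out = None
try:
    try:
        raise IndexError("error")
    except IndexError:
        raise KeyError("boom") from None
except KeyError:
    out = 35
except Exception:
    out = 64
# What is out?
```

Step-by-step execution trace:
1. Inner try raises IndexError; inner `except IndexError` catches it.
2. `raise KeyError(...) from None` raises KeyError (from None suppresses __context__, but the active exception is still KeyError).
3. Outer `except KeyError` matches → out = 35.
4. `except Exception` is not reached.
Result: 35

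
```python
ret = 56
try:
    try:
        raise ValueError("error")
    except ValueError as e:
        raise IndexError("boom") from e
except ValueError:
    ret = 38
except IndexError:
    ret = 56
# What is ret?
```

Step-by-step execution trace:
1. Inner try raises ValueError; inner `except ValueError as e` catches it.
2. `raise IndexError(...) from e` raises IndexError (ValueError is attached as __cause__, but only IndexError is active).
3. Outer `except ValueError` does not match IndexError; skipped.
4. Outer `except IndexError` matches → ret = 56.
Result: 56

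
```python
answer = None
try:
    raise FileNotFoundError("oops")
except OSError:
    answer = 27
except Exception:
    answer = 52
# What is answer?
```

Step-by-step execution trace:
1. `raise FileNotFoundError(...)` raises FileNotFoundError.
2. `except OSError` matches (FileNotFoundError is a subclass of OSError) → answer = 27.
3. `except Exception` is not reached.
Result: 27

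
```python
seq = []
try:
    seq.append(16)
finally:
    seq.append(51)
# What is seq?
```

Step-by-step execution trace:
1. try: `seq.append(16)` → seq = [16].
2. The try body completes without raising.
3. finally always runs: `seq.append(51)` → seq = [16, 51].
Result: [16, 51]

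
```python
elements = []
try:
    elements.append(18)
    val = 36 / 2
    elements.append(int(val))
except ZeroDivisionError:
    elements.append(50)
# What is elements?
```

Step-by-step execution trace:
1. try: `elements.append(18)` → elements = [18].
2. `val = 36 / 2` → val = 18.0. No exception raised.
3. `elements.append(int(val))` → elements = [18, 18].
4. `except ZeroDivisionError` is skipped (no exception was raised).
Result: [18, 18]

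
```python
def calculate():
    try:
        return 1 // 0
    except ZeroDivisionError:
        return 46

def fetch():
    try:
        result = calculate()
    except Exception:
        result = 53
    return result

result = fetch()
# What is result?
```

Step-by-step execution trace:
1. `fetch()` calls `calculate()`.
2. In calculate: `1 // 0` raises ZeroDivisionError; `except ZeroDivisionError` catches it → returns 46.
3. In fetch: `result = calculate()` → result = 46. No exception reaches fetch.
4. `except Exception` is skipped; fetch returns 46.
5. result = 46.
Result: 46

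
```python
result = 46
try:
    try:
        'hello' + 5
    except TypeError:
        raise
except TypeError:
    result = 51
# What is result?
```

Step-by-step execution trace:
1. Inner try: `'hello' + 5` raises TypeError.
2. Inner `except TypeError` matches; bare `raise` re-raises the same TypeError.
3. Outer `except TypeError` matches → result = 51.
Result: 51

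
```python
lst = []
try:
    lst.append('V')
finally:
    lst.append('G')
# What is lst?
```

Step-by-step execution trace:
1. try: `lst.append('V')` → lst = ['V'].
2. The try body completes without raising.
3. finally always runs: `lst.append('G')` → lst = ['V', 'G'].
Result: ['V', 'G']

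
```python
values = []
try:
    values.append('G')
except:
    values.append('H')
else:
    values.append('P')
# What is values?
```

Step-by-step execution trace:
1. try: `values.append('G')` → values = ['G']. No exception raised.
2. `except` is skipped.
3. `else` runs (try completed without exception): `values.append('P')` → values = ['G', 'P'].
Result: ['G', 'P']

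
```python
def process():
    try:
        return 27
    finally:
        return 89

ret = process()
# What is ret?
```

Step-by-step execution trace:
1. `process()` enters try: `return 27` sets pending return value 27.
2. Before returning, `finally: return 89` runs and overrides the pending return.
3. process() returns 89 → ret = 89.
Result: 89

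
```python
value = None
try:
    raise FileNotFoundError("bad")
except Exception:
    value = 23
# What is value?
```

Step-by-step execution trace:
1. `raise FileNotFoundError(...)` raises FileNotFoundError.
2. `except Exception` matches (FileNotFoundError is a subclass of Exception) → value = 23.
Result: 23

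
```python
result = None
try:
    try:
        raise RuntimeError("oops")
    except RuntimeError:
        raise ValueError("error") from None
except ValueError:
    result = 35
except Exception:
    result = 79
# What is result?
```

Step-by-step execution trace:
1. Inner try raises RuntimeError; inner `except RuntimeError` catches it.
2. `raise ValueError(...) from None` raises ValueError (from None suppresses __context__, but the active exception is still ValueError).
3. Outer `except ValueError` matches → result = 35.
4. `except Exception` is not reached.
Result: 35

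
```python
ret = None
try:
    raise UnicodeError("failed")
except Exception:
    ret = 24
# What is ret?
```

Step-by-step execution trace:
1. `raise UnicodeError(...)` raises UnicodeError.
2. `except Exception` matches (UnicodeError is a subclass of Exception) → ret = 24.
Result: 24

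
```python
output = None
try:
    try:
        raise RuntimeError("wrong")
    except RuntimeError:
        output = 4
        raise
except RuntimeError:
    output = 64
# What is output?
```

Step-by-step execution trace:
1. Inner try: `raise RuntimeError("wrong")` raises RuntimeError.
2. Inner `except RuntimeError` matches → output = 4.
3. bare `raise` re-raises the same RuntimeError.
4. Outer `except RuntimeError` matches → output = 64.
Result: 64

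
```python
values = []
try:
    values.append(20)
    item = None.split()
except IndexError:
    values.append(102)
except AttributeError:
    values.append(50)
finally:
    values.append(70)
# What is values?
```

Step-by-step execution trace:
1. try: `values.append(20)` → values = [20].
2. `item = None.split()` raises AttributeError.
3. `except IndexError` does not match AttributeError; skipped.
4. `except AttributeError` matches → `values.append(50)` → values = [20, 50].
5. finally always runs: `values.append(70)` → values = [20, 50, 70].
Result: [20, 50, 70]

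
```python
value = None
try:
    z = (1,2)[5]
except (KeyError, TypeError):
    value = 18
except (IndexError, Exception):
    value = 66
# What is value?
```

Step-by-step execution trace:
1. `z = (1,2)[5]` raises IndexError.
2. `except (KeyError, TypeError)` does not match IndexError; skipped.
3. `except (IndexError, Exception)` matches (IndexError is in the tuple) → value = 66.
Result: 66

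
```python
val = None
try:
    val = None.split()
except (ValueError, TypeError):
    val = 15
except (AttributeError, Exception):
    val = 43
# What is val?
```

Step-by-step execution trace:
1. `val = None.split()` raises AttributeError.
2. `except (ValueError, TypeError)` does not match AttributeError; skipped.
3. `except (AttributeError, Exception)` matches (AttributeError is in the tuple) → val = 43.
Result: 43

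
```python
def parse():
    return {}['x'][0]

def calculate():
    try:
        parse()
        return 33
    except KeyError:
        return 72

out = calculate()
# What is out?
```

Step-by-step execution trace:
1. `calculate()` calls `parse()`.
2. `parse()` evaluates `{}['x'][0]`, which raises KeyError; it propagates to the caller.
3. `return 33` is not reached.
4. `except KeyError` in calculate matches → returns 72.
5. out = 72.
Result: 72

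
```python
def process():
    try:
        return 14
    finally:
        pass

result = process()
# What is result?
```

Step-by-step execution trace:
1. `process()` enters try: `return 14` sets pending return value 14.
2. Before returning, `finally: pass` runs (no effect).
3. process() returns 14 → result = 14.
Result: 14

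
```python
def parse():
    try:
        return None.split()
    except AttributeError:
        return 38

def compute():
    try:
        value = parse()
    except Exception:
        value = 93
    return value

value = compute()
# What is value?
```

Step-by-step execution trace:
1. `compute()` calls `parse()`.
2. In parse: `None.split()` raises AttributeError; `except AttributeError` catches it → returns 38.
3. In compute: `value = parse()` → value = 38. No exception reaches compute.
4. `except Exception` is skipped; compute returns 38.
5. value = 38.
Result: 38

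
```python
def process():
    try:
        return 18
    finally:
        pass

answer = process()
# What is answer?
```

Step-by-step execution trace:
1. `process()` enters try: `return 18` sets pending return value 18.
2. Before returning, `finally: pass` runs (no effect).
3. process() returns 18 → answer = 18.
Result: 18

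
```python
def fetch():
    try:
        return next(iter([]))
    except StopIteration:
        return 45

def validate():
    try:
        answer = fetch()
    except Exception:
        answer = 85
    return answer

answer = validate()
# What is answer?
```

Step-by-step execution trace:
1. `validate()` calls `fetch()`.
2. In fetch: `next(iter([]))` raises StopIteration; `except StopIteration` catches it → returns 45.
3. In validate: `answer = fetch()` → answer = 45. No exception reaches validate.
4. `except Exception` is skipped; validate returns 45.
5. answer = 45.
Result: 45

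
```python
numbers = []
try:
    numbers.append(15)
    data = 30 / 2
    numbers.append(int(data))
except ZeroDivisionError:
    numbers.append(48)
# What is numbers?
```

Step-by-step execution trace:
1. try: `numbers.append(15)` → numbers = [15].
2. `data = 30 / 2` → data = 15.0. No exception raised.
3. `numbers.append(int(data))` → numbers = [15, 15].
4. `except ZeroDivisionError` is skipped (no exception was raised).
Result: [15, 15]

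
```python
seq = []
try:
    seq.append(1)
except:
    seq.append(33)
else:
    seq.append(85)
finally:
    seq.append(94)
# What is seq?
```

Step-by-step execution trace:
1. try: `seq.append(1)` → seq = [1]. No exception raised.
2. `except` is skipped.
3. `else` runs: `seq.append(85)` → seq = [1, 85].
4. `finally` always runs: `seq.append(94)` → seq = [1, 85, 94].
Result: [1, 85, 94]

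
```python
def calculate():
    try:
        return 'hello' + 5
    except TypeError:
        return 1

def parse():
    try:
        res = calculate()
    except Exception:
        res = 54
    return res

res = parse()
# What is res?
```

Step-by-step execution trace:
1. `parse()` calls `calculate()`.
2. In calculate: `'hello' + 5` raises TypeError; `except TypeError` catches it → returns 1.
3. In parse: `res = calculate()` → res = 1. No exception reaches parse.
4. `except Exception` is skipped; parse returns 1.
5. res = 1.
Result: 1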